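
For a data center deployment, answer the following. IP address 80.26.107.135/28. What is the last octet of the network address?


Given: IP = 80.26.107.135, prefix = /28
Subnet mask = 255.255.255.240
Last octet of IP: 135
Last octet of mask: 240
Network last octet = 135 AND 240 = 128

128


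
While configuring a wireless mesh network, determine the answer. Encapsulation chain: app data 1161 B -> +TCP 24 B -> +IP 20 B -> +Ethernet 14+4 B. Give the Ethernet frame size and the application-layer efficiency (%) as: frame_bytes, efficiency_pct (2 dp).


TCP segment = 1161 + 24 = 1185 B
IP packet = 1185 + 20 = 1205 B
Ethernet frame = 1205 + 14 + 4 = 1223 B
Efficiency = app / frame = 1161 / 1223 = 0.949305 = 94.9305% -> 94.93% (2 dp)

1223, 94.93


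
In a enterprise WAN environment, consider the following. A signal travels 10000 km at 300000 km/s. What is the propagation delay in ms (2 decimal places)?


Given: distance = 10000 km, speed = 300000 km/s
Delay = distance / speed = 10000 / 300000 seconds
Delay in ms = 10000 * 1000 / 300000
Delay = 33.3333 ms
Rounded to 2 dp = 33.33 ms

33.33


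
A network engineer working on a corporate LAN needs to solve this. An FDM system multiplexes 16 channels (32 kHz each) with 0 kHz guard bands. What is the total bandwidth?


Given: 16 channels, 32 kHz each, guard = 0 kHz
Channel bandwidth = 16 * 32 = 512 kHz
Guard bands = 15 gaps * 0 kHz = 0 kHz
Total = 512 + 0 = 512 kHz

512


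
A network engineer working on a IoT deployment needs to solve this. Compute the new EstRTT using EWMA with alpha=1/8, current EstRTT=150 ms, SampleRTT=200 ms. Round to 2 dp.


Given: EstRTT = 150 ms, SampleRTT = 200 ms, alpha = 1/8
New EstRTT = (1 - alpha) * EstRTT + alpha * SampleRTT
(7/8) * 150 = 131.25
(1/8) * 200 = 25
New EstRTT = 131.25 + 25 = 156.25 ms -> 156.25 ms (2 dp)

156.25


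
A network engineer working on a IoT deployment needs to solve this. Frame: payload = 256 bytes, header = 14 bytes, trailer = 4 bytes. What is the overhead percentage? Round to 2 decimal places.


Given: payload = 256 B, header = 14 B, trailer = 4 B
Overhead bytes = header + trailer = 14 + 4 = 18
Total frame = payload + overhead = 256 + 18 = 274
Overhead % = 18 / 274 * 100 = 6.5693% -> 6.57% (2 dp)

6.57


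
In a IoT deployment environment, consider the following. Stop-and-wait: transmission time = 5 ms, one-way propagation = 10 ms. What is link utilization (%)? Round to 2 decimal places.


Given: Ttrans = 5 ms, Tprop = 10 ms
RTT = 2 * Tprop = 2 * 10 = 20 ms
U = Ttrans / (Ttrans + RTT)
U = 5 / (5 + 20)
U = 5 / 25 = 0.2
U% = 20.00%

20.00


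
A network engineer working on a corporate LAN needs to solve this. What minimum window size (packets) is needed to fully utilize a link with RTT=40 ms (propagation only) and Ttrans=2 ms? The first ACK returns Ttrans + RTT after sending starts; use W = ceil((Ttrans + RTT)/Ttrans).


Given: Ttrans = 2 ms, RTT = 40 ms (= 2 * Tprop, Tprop = 20 ms)
Time until first ACK returns = Ttrans + RTT = 2 + 40 = 42 ms
Need W * Ttrans >= Ttrans + RTT  ->  W >= (Ttrans + RTT) / Ttrans
(Ttrans + RTT) / Ttrans = 42 / 2 = 21
W_min = ceil(21) = 21

21


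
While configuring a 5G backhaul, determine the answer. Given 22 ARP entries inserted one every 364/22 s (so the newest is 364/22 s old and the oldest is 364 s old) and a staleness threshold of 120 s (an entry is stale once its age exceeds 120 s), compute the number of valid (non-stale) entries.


Ages are k * 364/22 s for k = 1..22 (spacing = 16.5455 s).
Entry k is valid iff k * 364/22 <= 120 iff k <= 22 * 120 / 364 = 7.2527
n_valid = floor(7.2527) = 7
(n_stale = 22 - 7 = 15)

7


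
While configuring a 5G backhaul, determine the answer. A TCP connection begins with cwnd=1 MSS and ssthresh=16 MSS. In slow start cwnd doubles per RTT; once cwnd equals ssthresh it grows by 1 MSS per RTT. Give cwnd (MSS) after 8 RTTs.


RTT 0: cwnd = 1 MSS (initial)
RTT 1: cwnd = 2 MSS (slow start, doubled)
RTT 2: cwnd = 4 MSS (slow start, doubled)
RTT 3: cwnd = 8 MSS (slow start, doubled)
RTT 4: cwnd = 16 MSS (slow start, doubled)
RTT 5: cwnd = 17 MSS (congestion avoidance, +1)
RTT 6: cwnd = 18 MSS (congestion avoidance, +1)
RTT 7: cwnd = 19 MSS (congestion avoidance, +1)
RTT 8: cwnd = 20 MSS (congestion avoidance, +1)

20


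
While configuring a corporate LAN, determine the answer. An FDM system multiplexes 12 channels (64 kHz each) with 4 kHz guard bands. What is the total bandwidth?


Given: 12 channels, 64 kHz each, guard = 4 kHz
Channel bandwidth = 12 * 64 = 768 kHz
Guard bands = 11 gaps * 4 kHz = 44 kHz
Total = 768 + 44 = 812 kHz

812


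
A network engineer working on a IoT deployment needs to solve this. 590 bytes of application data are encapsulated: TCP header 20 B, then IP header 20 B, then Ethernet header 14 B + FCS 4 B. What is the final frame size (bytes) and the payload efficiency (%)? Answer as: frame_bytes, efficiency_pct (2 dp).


TCP segment = 590 + 20 = 610 B
IP packet = 610 + 20 = 630 B
Ethernet frame = 630 + 14 + 4 = 648 B
Efficiency = app / frame = 590 / 648 = 0.910494 = 91.0494% -> 91.05% (2 dp)

648, 91.05


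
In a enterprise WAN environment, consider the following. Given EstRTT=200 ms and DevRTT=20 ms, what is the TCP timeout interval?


Given: EstRTT = 200 ms, DevRTT = 20 ms
Timeout = EstRTT + 4 * DevRTT
4 * DevRTT = 4 * 20 = 80
Timeout = 200 + 80 = 280 ms

280


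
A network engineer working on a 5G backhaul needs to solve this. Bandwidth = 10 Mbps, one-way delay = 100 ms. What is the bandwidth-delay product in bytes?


Given: bandwidth = 10 Mbps, delay = 100 ms
BDP in bits = 10 * 10^6 * 100 / 1000
BDP in bits = 1000000
BDP in bytes = 1000000 / 8 = 125000

125000


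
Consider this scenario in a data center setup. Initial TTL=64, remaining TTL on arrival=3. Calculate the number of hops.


Given: initial TTL = 64, received TTL = 3
Hops = initial TTL - received TTL
Hops = 64 - 3 = 61

61


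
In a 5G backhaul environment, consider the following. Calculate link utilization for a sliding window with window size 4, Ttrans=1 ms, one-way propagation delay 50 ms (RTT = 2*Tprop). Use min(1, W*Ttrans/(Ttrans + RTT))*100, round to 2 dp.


Given: W = 4, Ttrans = 1 ms, RTT = 100 ms (= 2 * Tprop, Tprop = 50 ms)
Cycle time = Ttrans + RTT = 1 + 100 = 101 ms (first packet sent until its ACK returns)
W * Ttrans = 4 * 1 = 4 ms of sending per cycle
W * Ttrans / (Ttrans + RTT) = 4 / 101 = 0.039604
U = min(1, 0.039604) = 0.039604
U% = 3.96%

3.96


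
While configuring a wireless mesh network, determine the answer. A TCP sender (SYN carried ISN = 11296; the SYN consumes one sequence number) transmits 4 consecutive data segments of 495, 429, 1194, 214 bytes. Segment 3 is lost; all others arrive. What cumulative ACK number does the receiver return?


SYN uses sequence number 11296; first data byte = ISN + 1 = 11297.
Segment 1: SEQ = 11297, len = 495 B, covers [11297, 11791]
Segment 2: SEQ = 11792, len = 429 B, covers [11792, 12220]
Segment 3: SEQ = 12221, len = 1194 B, covers [12221, 13414] [LOST]
Segment 4: SEQ = 13415, len = 214 B, covers [13415, 13628]
In-order data received: bytes [11297, 12220] (segments 1..2).
Segment 3 missing -> gap begins at byte 12221; later segments buffered out of order.
Cumulative ACK = next expected in-order byte = 11297 + 495 + 429 = 12221

12221


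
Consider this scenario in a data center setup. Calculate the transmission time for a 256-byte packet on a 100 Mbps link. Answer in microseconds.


Given: packet = 256 bytes, bandwidth = 100 Mbps
Packet in bits = 256 * 8 = 2048 bits
Bandwidth = 100 * 10^6 = 100000000 bps
Time = 2048 / 100000000 seconds
Time in us = 2048 * 10^6 / 100000000 = 20.48

20.48


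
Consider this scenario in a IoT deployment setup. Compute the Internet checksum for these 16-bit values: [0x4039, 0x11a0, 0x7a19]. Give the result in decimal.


Given words: [0x4039, 0x11a0, 0x7a19]
Step 1: Sum all words
Raw sum = 16441 + 4512 + 31257 = 52210
One's complement = ~52210 & 0xFFFF = 13325

13325


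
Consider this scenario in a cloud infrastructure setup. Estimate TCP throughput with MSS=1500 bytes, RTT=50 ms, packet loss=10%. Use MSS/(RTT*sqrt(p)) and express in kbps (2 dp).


Given: MSS = 1500 bytes, RTT = 50 ms, loss = 10%
RTT in seconds = 50 / 1000 = 0.05
Loss rate = 10% = 0.1
sqrt(loss) = sqrt(0.1) = 0.316227766017
Throughput (bytes/s) = 1500 / (0.05 * 0.316227766017) = 94868.3298
Throughput (kbps) = 94868.3298 * 8 / 1000 = 758.946638 -> 758.95 kbps (2 dp)

758.95


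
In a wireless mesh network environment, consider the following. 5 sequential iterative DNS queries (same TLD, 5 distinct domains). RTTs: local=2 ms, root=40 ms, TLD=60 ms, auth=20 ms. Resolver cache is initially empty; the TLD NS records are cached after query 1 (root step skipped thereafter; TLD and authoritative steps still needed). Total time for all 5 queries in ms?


Lookup 1 (cold cache): local + root + TLD + auth = 2 + 40 + 60 + 20 = 122 ms
Lookups 2..5 (TLD NS cached -> skip root; new domain -> still ask TLD and auth): local + TLD + auth = 2 + 60 + 20 = 82 ms each
Remaining 4 lookups: 4 * 82 = 328 ms
Total = 122 + 328 = 450 ms

450


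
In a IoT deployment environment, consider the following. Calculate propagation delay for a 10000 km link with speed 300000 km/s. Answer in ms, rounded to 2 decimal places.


Given: distance = 10000 km, speed = 300000 km/s
Delay = distance / speed = 10000 / 300000 seconds
Delay in ms = 10000 * 1000 / 300000
Delay = 33.3333 ms
Rounded to 2 dp = 33.33 ms

33.33


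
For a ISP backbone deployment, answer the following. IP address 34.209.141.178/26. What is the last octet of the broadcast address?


Given: IP = 34.209.141.178, prefix = /26
Host bits = 32 - 26 = 6
Network last octet = 178 AND mask = 128
Host part size = 2^6 - 1 = 63
Broadcast last octet = 128 OR 63 = 191

191


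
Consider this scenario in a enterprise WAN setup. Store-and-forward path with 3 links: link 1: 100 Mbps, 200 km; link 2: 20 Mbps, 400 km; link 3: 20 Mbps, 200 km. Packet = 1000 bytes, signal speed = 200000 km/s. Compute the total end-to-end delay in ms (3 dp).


Packet = 1000 bytes = 8000 bits. Store-and-forward: sum (t_trans + t_prop) per link.
Link 1: t_trans = 8000/(100*10^6) s = 0.0800 ms; t_prop = 200/200000 s = 1.0000 ms; subtotal = 1.0800 ms
Link 2: t_trans = 8000/(20*10^6) s = 0.4000 ms; t_prop = 400/200000 s = 2.0000 ms; subtotal = 2.4000 ms
Link 3: t_trans = 8000/(20*10^6) s = 0.4000 ms; t_prop = 200/200000 s = 1.0000 ms; subtotal = 1.4000 ms
End-to-end = 1.0800 + 2.4000 + 1.4000 = 4.8800 ms -> 4.880 ms (3 dp)

4.880


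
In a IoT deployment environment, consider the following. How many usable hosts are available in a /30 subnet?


Given: subnet mask /30
Host bits = 32 - 30 = 2
Total addresses = 2^2 = 4
Usable hosts = 4 - 2 (network + broadcast) = 2

2


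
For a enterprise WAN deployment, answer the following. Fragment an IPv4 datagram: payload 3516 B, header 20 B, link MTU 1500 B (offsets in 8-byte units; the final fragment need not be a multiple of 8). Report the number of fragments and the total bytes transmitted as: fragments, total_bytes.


Max data per non-final fragment = floor((MTU - header)/8)*8 = floor((1500 - 20)/8)*8 = floor(1480/8)*8 = 1480 B
Final fragment needs no 8-byte alignment: it can carry up to MTU - header = 1480 B
Non-final fragments needed = ceil((payload - 1480) / 1480) = ceil(2036/1480) = ceil(1.3757) = 2
Number of fragments = 2 + 1 = 3
Fragment sizes (data): 2 * 1480 B + 556 B (last, 556 <= 1480 OK)
Total bytes sent = payload + n_frags * header = 3516 + 3*20 = 3516 + 60 = 3576 B

3, 3576


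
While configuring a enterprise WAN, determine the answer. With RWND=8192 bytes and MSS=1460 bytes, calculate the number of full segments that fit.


Given: RWND = 8192 bytes, MSS = 1460 bytes
Full segments = floor(RWND / MSS)
Full segments = floor(8192 / 1460)
Full segments = floor(5.611) = 5

5


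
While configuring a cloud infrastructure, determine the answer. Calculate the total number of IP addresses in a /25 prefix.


Given: CIDR prefix /25
Host bits = 32 - 25 = 7
Total addresses = 2^7 = 128

128


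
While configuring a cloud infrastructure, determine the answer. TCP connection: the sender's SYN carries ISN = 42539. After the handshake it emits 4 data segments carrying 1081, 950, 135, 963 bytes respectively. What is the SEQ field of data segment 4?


The SYN occupies sequence number ISN = 42539, so the first data byte is ISN + 1 = 42540.
SEQ of data segment i = (ISN + 1) + sum of payload sizes of segments 1..i-1.
Segment 1: SEQ = 42540, payload = 1081 bytes
Segment 2: SEQ = 43621, payload = 950 bytes
Segment 3: SEQ = 44571, payload = 135 bytes
Segment 4: SEQ = 44706, payload = 963 bytes
SEQ of segment 4 = 42540 + 1081 + 950 + 135 = 44706

44706


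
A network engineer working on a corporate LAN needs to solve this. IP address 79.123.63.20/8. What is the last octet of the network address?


Given: IP = 79.123.63.20, prefix = /8
Subnet mask = 255.0.0.0
Last octet of IP: 20
Last octet of mask: 0
Network last octet = 20 AND 0 = 0

0


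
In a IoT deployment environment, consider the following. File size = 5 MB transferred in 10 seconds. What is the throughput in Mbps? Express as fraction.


Given: file = 5 MB, time = 10 s
File in Mb = 5 * 8 = 40 Mb
Throughput = 40 / 10 Mbps
Throughput = 4 Mbps

4


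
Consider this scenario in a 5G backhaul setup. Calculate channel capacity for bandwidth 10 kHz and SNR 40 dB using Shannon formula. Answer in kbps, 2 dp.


Given: B = 10 kHz, SNR = 40 dB
SNR linear = 10^(40/10) = 10000
1 + SNR = 10001
log2(10001) = 13.2878566418
C = 10 * 1000 * 13.2878566418 = 132878.5664 bps
C = 132.878566 kbps -> 132.88 kbps (2 dp)

132.88


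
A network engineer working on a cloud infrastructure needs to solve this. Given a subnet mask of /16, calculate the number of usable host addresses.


Given: subnet mask /16
Host bits = 32 - 16 = 16
Total addresses = 2^16 = 65536
Usable hosts = 65536 - 2 (network + broadcast) = 65534

65534


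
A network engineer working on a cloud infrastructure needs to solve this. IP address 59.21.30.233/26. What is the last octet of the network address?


Given: IP = 59.21.30.233, prefix = /26
Subnet mask = 255.255.255.192
Last octet of IP: 233
Last octet of mask: 192
Network last octet = 233 AND 192 = 192

192


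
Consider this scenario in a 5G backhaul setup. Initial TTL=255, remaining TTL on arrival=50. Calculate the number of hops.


Given: initial TTL = 255, received TTL = 50
Hops = initial TTL - received TTL
Hops = 255 - 50 = 205

205


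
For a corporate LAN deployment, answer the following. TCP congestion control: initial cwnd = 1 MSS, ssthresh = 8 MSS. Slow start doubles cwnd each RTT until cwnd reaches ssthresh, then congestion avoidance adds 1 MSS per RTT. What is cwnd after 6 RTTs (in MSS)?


RTT 0: cwnd = 1 MSS (initial)
RTT 1: cwnd = 2 MSS (slow start, doubled)
RTT 2: cwnd = 4 MSS (slow start, doubled)
RTT 3: cwnd = 8 MSS (slow start, doubled)
RTT 4: cwnd = 9 MSS (congestion avoidance, +1)
RTT 5: cwnd = 10 MSS (congestion avoidance, +1)
RTT 6: cwnd = 11 MSS (congestion avoidance, +1)

11


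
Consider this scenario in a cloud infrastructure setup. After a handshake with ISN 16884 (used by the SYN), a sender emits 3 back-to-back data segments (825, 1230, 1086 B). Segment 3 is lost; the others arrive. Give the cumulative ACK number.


SYN uses sequence number 16884; first data byte = ISN + 1 = 16885.
Segment 1: SEQ = 16885, len = 825 B, covers [16885, 17709]
Segment 2: SEQ = 17710, len = 1230 B, covers [17710, 18939]
Segment 3: SEQ = 18940, len = 1086 B, covers [18940, 20025] [LOST]
In-order data received: bytes [16885, 18939] (segments 1..2).
Segment 3 missing -> gap begins at byte 18940.
Cumulative ACK = next expected in-order byte = 16885 + 825 + 1230 = 18940

18940


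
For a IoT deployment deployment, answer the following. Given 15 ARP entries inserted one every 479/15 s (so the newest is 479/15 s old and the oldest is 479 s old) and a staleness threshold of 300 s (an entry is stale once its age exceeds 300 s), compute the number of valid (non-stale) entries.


Ages are k * 479/15 s for k = 1..15 (spacing = 31.9333 s).
Entry k is valid iff k * 479/15 <= 300 iff k <= 15 * 300 / 479 = 9.3946
n_valid = floor(9.3946) = 9
(n_stale = 15 - 9 = 6)

9


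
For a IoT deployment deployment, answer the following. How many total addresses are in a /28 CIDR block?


Given: CIDR prefix /28
Host bits = 32 - 28 = 4
Total addresses = 2^4 = 16

16


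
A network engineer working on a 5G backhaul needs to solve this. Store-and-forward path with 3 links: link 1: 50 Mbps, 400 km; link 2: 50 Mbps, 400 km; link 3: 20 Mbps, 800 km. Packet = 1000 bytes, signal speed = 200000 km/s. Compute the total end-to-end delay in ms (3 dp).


Packet = 1000 bytes = 8000 bits. Store-and-forward: sum (t_trans + t_prop) per link.
Link 1: t_trans = 8000/(50*10^6) s = 0.1600 ms; t_prop = 400/200000 s = 2.0000 ms; subtotal = 2.1600 ms
Link 2: t_trans = 8000/(50*10^6) s = 0.1600 ms; t_prop = 400/200000 s = 2.0000 ms; subtotal = 2.1600 ms
Link 3: t_trans = 8000/(20*10^6) s = 0.4000 ms; t_prop = 800/200000 s = 4.0000 ms; subtotal = 4.4000 ms
End-to-end = 2.1600 + 2.1600 + 4.4000 = 8.7200 ms -> 8.720 ms (3 dp)

8.720


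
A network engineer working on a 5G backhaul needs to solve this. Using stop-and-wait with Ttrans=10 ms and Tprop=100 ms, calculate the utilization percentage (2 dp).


Given: Ttrans = 10 ms, Tprop = 100 ms
RTT = 2 * Tprop = 2 * 100 = 200 ms
U = Ttrans / (Ttrans + RTT)
U = 10 / (10 + 200)
U = 10 / 210 = 0.047619
U% = 4.76%

4.76


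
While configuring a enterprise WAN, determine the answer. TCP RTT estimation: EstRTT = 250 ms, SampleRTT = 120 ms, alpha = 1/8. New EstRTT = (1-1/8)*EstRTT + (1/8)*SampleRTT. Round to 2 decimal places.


Given: EstRTT = 250 ms, SampleRTT = 120 ms, alpha = 1/8
New EstRTT = (1 - alpha) * EstRTT + alpha * SampleRTT
(7/8) * 250 = 218.75
(1/8) * 120 = 15
New EstRTT = 218.75 + 15 = 233.75 ms -> 233.75 ms (2 dp)

233.75


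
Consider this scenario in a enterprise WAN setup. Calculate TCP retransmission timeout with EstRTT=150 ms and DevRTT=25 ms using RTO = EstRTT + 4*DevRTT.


Given: EstRTT = 150 ms, DevRTT = 25 ms
Timeout = EstRTT + 4 * DevRTT
4 * DevRTT = 4 * 25 = 100
Timeout = 150 + 100 = 250 ms

250


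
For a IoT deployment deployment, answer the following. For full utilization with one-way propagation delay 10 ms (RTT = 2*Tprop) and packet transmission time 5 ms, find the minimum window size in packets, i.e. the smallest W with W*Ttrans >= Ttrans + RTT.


Given: Ttrans = 5 ms, RTT = 20 ms (= 2 * Tprop, Tprop = 10 ms)
Time until first ACK returns = Ttrans + RTT = 5 + 20 = 25 ms
Need W * Ttrans >= Ttrans + RTT  ->  W >= (Ttrans + RTT) / Ttrans
(Ttrans + RTT) / Ttrans = 25 / 5 = 5
W_min = ceil(5) = 5

5


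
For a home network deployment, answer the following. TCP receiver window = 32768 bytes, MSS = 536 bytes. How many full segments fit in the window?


Given: RWND = 32768 bytes, MSS = 536 bytes
Full segments = floor(RWND / MSS)
Full segments = floor(32768 / 536)
Full segments = floor(61.1343) = 61

61


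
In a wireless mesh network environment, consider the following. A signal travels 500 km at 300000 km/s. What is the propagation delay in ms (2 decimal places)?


Given: distance = 500 km, speed = 300000 km/s
Delay = distance / speed = 500 / 300000 seconds
Delay in ms = 500 * 1000 / 300000
Delay = 1.6667 ms
Rounded to 2 dp = 1.67 ms

1.67


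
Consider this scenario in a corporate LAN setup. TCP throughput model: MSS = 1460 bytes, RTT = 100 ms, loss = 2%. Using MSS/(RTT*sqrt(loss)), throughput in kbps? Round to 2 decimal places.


Given: MSS = 1460 bytes, RTT = 100 ms, loss = 2%
RTT in seconds = 100 / 1000 = 0.1
Loss rate = 2% = 0.02
sqrt(loss) = sqrt(0.02) = 0.141421356237
Throughput (bytes/s) = 1460 / (0.1 * 0.141421356237) = 103237.5901
Throughput (kbps) = 103237.5901 * 8 / 1000 = 825.900720 -> 825.90 kbps (2 dp)

825.90


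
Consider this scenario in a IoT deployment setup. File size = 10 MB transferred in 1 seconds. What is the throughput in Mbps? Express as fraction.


Given: file = 10 MB, time = 1 s
File in Mb = 10 * 8 = 80 Mb
Throughput = 80 / 1 Mbps
Throughput = 80 Mbps

80


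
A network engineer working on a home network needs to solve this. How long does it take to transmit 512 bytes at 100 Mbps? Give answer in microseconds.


Given: packet = 512 bytes, bandwidth = 100 Mbps
Packet in bits = 512 * 8 = 4096 bits
Bandwidth = 100 * 10^6 = 100000000 bps
Time = 4096 / 100000000 seconds
Time in us = 4096 * 10^6 / 100000000 = 40.96

40.96


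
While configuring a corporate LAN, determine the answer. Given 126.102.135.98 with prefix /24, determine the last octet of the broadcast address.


Given: IP = 126.102.135.98, prefix = /24
Host bits = 32 - 24 = 8
Network last octet = 98 AND mask = 0
Host part size = 2^8 - 1 = 255
Broadcast last octet = 0 OR 255 = 255

255


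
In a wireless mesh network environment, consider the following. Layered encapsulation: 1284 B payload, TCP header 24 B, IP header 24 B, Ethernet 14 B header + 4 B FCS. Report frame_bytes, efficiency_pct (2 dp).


TCP segment = 1284 + 24 = 1308 B
IP packet = 1308 + 24 = 1332 B
Ethernet frame = 1332 + 14 + 4 = 1350 B
Efficiency = app / frame = 1284 / 1350 = 0.951111 = 95.1111% -> 95.11% (2 dp)

1350, 95.11


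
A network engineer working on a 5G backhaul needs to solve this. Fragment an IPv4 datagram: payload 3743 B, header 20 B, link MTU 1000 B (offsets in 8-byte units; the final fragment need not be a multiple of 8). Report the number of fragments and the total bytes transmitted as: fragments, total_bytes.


Max data per non-final fragment = floor((MTU - header)/8)*8 = floor((1000 - 20)/8)*8 = floor(980/8)*8 = 976 B
Final fragment needs no 8-byte alignment: it can carry up to MTU - header = 980 B
Non-final fragments needed = ceil((payload - 980) / 976) = ceil(2763/976) = ceil(2.8309) = 3
Number of fragments = 3 + 1 = 4
Fragment sizes (data): 3 * 976 B + 815 B (last, 815 <= 980 OK)
Total bytes sent = payload + n_frags * header = 3743 + 4*20 = 3743 + 80 = 3823 B

4, 3823


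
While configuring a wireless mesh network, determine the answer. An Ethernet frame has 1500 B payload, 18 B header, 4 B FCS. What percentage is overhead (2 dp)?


Given: payload = 1500 B, header = 18 B, trailer = 4 B
Overhead bytes = header + trailer = 18 + 4 = 22
Total frame = payload + overhead = 1500 + 22 = 1522
Overhead % = 22 / 1522 * 100 = 1.4455% -> 1.45% (2 dp)

1.45


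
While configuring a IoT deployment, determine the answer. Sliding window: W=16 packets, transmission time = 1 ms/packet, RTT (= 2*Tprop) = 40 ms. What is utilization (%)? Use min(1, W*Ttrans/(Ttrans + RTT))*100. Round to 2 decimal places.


Given: W = 16, Ttrans = 1 ms, RTT = 40 ms (= 2 * Tprop, Tprop = 20 ms)
Cycle time = Ttrans + RTT = 1 + 40 = 41 ms (first packet sent until its ACK returns)
W * Ttrans = 16 * 1 = 16 ms of sending per cycle
W * Ttrans / (Ttrans + RTT) = 16 / 41 = 0.390244
U = min(1, 0.390244) = 0.390244
U% = 39.02%

39.02


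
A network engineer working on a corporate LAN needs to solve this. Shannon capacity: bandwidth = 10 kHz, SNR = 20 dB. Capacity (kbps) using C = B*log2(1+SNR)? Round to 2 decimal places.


Given: B = 10 kHz, SNR = 20 dB
SNR linear = 10^(20/10) = 100
1 + SNR = 101
log2(101) = 6.6582114828
C = 10 * 1000 * 6.6582114828 = 66582.1148 bps
C = 66.582115 kbps -> 66.58 kbps (2 dp)

66.58


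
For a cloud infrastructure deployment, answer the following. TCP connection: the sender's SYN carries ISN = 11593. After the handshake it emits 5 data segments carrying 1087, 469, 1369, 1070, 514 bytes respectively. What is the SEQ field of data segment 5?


The SYN occupies sequence number ISN = 11593, so the first data byte is ISN + 1 = 11594.
SEQ of data segment i = (ISN + 1) + sum of payload sizes of segments 1..i-1.
Segment 1: SEQ = 11594, payload = 1087 bytes
Segment 2: SEQ = 12681, payload = 469 bytes
Segment 3: SEQ = 13150, payload = 1369 bytes
Segment 4: SEQ = 14519, payload = 1070 bytes
Segment 5: SEQ = 15589, payload = 514 bytes
SEQ of segment 5 = 11594 + 1087 + 469 + 1369 + 1070 = 15589

15589


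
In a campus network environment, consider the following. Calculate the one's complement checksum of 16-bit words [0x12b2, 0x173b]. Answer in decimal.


Given words: [0x12b2, 0x173b]
Step 1: Sum all words
Raw sum = 4786 + 5947 = 10733
One's complement = ~10733 & 0xFFFF = 54802

54802


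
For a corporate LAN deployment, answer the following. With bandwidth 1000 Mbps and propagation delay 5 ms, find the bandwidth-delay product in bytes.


Given: bandwidth = 1000 Mbps, delay = 5 ms
BDP in bits = 1000 * 10^6 * 5 / 1000
BDP in bits = 5000000
BDP in bytes = 5000000 / 8 = 625000

625000


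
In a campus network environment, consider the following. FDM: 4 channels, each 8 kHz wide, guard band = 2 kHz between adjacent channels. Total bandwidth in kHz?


Given: 4 channels, 8 kHz each, guard = 2 kHz
Channel bandwidth = 4 * 8 = 32 kHz
Guard bands = 3 gaps * 2 kHz = 6 kHz
Total = 32 + 6 = 38 kHz

38


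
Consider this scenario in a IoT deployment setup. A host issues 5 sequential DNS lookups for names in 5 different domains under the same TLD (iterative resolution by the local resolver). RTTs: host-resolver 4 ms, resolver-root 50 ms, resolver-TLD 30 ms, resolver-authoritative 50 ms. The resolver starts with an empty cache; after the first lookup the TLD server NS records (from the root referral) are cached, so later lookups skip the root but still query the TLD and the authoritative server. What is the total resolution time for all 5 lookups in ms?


Lookup 1 (cold cache): local + root + TLD + auth = 4 + 50 + 30 + 50 = 134 ms
Lookups 2..5 (TLD NS cached -> skip root; new domain -> still ask TLD and auth): local + TLD + auth = 4 + 30 + 50 = 84 ms each
Remaining 4 lookups: 4 * 84 = 336 ms
Total = 134 + 336 = 470 ms

470


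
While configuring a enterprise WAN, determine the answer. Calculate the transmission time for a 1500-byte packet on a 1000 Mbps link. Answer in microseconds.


Given: packet = 1500 bytes, bandwidth = 1000 Mbps
Packet in bits = 1500 * 8 = 12000 bits
Bandwidth = 1000 * 10^6 = 1000000000 bps
Time = 12000 / 1000000000 seconds
Time in us = 12000 * 10^6 / 1000000000 = 12

12


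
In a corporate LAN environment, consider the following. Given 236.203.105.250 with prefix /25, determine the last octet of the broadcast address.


Given: IP = 236.203.105.250, prefix = /25
Host bits = 32 - 25 = 7
Network last octet = 250 AND mask = 128
Host part size = 2^7 - 1 = 127
Broadcast last octet = 128 OR 127 = 255

255


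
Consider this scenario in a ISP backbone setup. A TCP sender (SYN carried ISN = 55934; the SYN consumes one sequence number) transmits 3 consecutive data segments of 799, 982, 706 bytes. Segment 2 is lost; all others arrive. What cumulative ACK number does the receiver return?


SYN uses sequence number 55934; first data byte = ISN + 1 = 55935.
Segment 1: SEQ = 55935, len = 799 B, covers [55935, 56733]
Segment 2: SEQ = 56734, len = 982 B, covers [56734, 57715] [LOST]
Segment 3: SEQ = 57716, len = 706 B, covers [57716, 58421]
In-order data received: bytes [55935, 56733] (segments 1..1).
Segment 2 missing -> gap begins at byte 56734; later segments buffered out of order.
Cumulative ACK = next expected in-order byte = 55935 + 799 = 56734

56734


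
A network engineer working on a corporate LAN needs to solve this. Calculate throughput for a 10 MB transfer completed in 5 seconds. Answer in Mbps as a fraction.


Given: file = 10 MB, time = 5 s
File in Mb = 10 * 8 = 80 Mb
Throughput = 80 / 5 Mbps
Throughput = 16 Mbps

16


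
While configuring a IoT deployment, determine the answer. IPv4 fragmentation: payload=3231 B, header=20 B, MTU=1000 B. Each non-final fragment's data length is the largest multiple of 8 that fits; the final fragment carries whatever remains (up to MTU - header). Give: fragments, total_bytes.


Max data per non-final fragment = floor((MTU - header)/8)*8 = floor((1000 - 20)/8)*8 = floor(980/8)*8 = 976 B
Final fragment needs no 8-byte alignment: it can carry up to MTU - header = 980 B
Non-final fragments needed = ceil((payload - 980) / 976) = ceil(2251/976) = ceil(2.3064) = 3
Number of fragments = 3 + 1 = 4
Fragment sizes (data): 3 * 976 B + 303 B (last, 303 <= 980 OK)
Total bytes sent = payload + n_frags * header = 3231 + 4*20 = 3231 + 80 = 3311 B

4, 3311


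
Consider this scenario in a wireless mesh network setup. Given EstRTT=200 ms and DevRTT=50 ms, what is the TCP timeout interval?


Given: EstRTT = 200 ms, DevRTT = 50 ms
Timeout = EstRTT + 4 * DevRTT
4 * DevRTT = 4 * 50 = 200
Timeout = 200 + 200 = 400 ms

400


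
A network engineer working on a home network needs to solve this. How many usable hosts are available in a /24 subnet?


Given: subnet mask /24
Host bits = 32 - 24 = 8
Total addresses = 2^8 = 256
Usable hosts = 256 - 2 (network + broadcast) = 254

254


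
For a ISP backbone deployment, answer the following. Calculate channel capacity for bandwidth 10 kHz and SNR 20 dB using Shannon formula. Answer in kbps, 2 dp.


Given: B = 10 kHz, SNR = 20 dB
SNR linear = 10^(20/10) = 100
1 + SNR = 101
log2(101) = 6.6582114828
C = 10 * 1000 * 6.6582114828 = 66582.1148 bps
C = 66.582115 kbps -> 66.58 kbps (2 dp)

66.58


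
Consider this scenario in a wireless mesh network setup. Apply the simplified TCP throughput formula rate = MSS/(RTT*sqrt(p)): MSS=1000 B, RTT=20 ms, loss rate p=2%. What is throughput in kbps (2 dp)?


Given: MSS = 1000 bytes, RTT = 20 ms, loss = 2%
RTT in seconds = 20 / 1000 = 0.02
Loss rate = 2% = 0.02
sqrt(loss) = sqrt(0.02) = 0.141421356237
Throughput (bytes/s) = 1000 / (0.02 * 0.141421356237) = 353553.3906
Throughput (kbps) = 353553.3906 * 8 / 1000 = 2828.427125 -> 2828.43 kbps (2 dp)

2828.43


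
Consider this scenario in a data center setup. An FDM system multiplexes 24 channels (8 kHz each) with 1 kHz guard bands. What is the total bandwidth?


Given: 24 channels, 8 kHz each, guard = 1 kHz
Channel bandwidth = 24 * 8 = 192 kHz
Guard bands = 23 gaps * 1 kHz = 23 kHz
Total = 192 + 23 = 215 kHz

215


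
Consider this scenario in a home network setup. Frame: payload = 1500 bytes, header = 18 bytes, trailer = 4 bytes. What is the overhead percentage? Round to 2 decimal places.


Given: payload = 1500 B, header = 18 B, trailer = 4 B
Overhead bytes = header + trailer = 18 + 4 = 22
Total frame = payload + overhead = 1500 + 22 = 1522
Overhead % = 22 / 1522 * 100 = 1.4455% -> 1.45% (2 dp)

1.45


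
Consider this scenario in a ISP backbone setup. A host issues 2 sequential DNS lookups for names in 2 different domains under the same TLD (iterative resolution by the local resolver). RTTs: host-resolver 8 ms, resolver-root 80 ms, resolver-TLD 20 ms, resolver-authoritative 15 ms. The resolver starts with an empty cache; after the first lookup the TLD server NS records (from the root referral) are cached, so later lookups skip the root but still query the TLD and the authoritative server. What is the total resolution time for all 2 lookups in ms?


Lookup 1 (cold cache): local + root + TLD + auth = 8 + 80 + 20 + 15 = 123 ms
Lookups 2..2 (TLD NS cached -> skip root; new domain -> still ask TLD and auth): local + TLD + auth = 8 + 20 + 15 = 43 ms each
Remaining 1 lookups: 1 * 43 = 43 ms
Total = 123 + 43 = 166 ms

166


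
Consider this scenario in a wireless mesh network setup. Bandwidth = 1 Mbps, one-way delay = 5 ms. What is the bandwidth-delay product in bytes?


Given: bandwidth = 1 Mbps, delay = 5 ms
BDP in bits = 1 * 10^6 * 5 / 1000
BDP in bits = 5000
BDP in bytes = 5000 / 8 = 625

625


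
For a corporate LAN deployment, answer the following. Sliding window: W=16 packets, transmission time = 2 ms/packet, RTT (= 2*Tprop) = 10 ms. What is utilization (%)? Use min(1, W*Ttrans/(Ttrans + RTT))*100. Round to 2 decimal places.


Given: W = 16, Ttrans = 2 ms, RTT = 10 ms (= 2 * Tprop, Tprop = 5 ms)
Cycle time = Ttrans + RTT = 2 + 10 = 12 ms (first packet sent until its ACK returns)
W * Ttrans = 16 * 2 = 32 ms of sending per cycle
W * Ttrans / (Ttrans + RTT) = 32 / 12 = 2.666667
U = min(1, 2.666667) = 1.000000
U% = 100.00%

100.00


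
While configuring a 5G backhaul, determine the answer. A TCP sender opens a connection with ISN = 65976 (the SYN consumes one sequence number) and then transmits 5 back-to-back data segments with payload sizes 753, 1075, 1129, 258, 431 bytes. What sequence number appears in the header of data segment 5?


The SYN occupies sequence number ISN = 65976, so the first data byte is ISN + 1 = 65977.
SEQ of data segment i = (ISN + 1) + sum of payload sizes of segments 1..i-1.
Segment 1: SEQ = 65977, payload = 753 bytes
Segment 2: SEQ = 66730, payload = 1075 bytes
Segment 3: SEQ = 67805, payload = 1129 bytes
Segment 4: SEQ = 68934, payload = 258 bytes
Segment 5: SEQ = 69192, payload = 431 bytes
SEQ of segment 5 = 65977 + 753 + 1075 + 1129 + 258 = 69192

69192


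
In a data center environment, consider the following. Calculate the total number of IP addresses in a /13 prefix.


Given: CIDR prefix /13
Host bits = 32 - 13 = 19
Total addresses = 2^19 = 524288

524288


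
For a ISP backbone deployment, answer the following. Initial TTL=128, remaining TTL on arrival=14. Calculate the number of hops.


Given: initial TTL = 128, received TTL = 14
Hops = initial TTL - received TTL
Hops = 128 - 14 = 114

114


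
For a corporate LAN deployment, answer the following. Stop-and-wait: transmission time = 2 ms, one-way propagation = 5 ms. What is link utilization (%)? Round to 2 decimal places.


Given: Ttrans = 2 ms, Tprop = 5 ms
RTT = 2 * Tprop = 2 * 5 = 10 ms
U = Ttrans / (Ttrans + RTT)
U = 2 / (2 + 10)
U = 2 / 12 = 0.166667
U% = 16.67%

16.67


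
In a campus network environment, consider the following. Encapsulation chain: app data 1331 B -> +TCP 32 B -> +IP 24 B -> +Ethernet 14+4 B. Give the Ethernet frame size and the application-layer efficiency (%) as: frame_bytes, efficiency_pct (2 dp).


TCP segment = 1331 + 32 = 1363 B
IP packet = 1363 + 24 = 1387 B
Ethernet frame = 1387 + 14 + 4 = 1405 B
Efficiency = app / frame = 1331 / 1405 = 0.947331 = 94.7331% -> 94.73% (2 dp)

1405, 94.73


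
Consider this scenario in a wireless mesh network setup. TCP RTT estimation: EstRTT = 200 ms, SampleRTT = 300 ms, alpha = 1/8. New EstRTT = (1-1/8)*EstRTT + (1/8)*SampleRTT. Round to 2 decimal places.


Given: EstRTT = 200 ms, SampleRTT = 300 ms, alpha = 1/8
New EstRTT = (1 - alpha) * EstRTT + alpha * SampleRTT
(7/8) * 200 = 175
(1/8) * 300 = 37.5
New EstRTT = 175 + 37.5 = 212.5 ms -> 212.50 ms (2 dp)

212.50


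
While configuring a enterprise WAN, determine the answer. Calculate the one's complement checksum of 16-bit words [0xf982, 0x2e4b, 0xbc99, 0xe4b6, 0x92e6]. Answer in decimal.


Given words: [0xf982, 0x2e4b, 0xbc99, 0xe4b6, 0x92e6]
Step 1: Sum all words
Raw sum = 63874 + 11851 + 48281 + 58550 + 37606 = 220162
Step 2: Fold carry: (23554 + 3) = 23557
One's complement = ~23557 & 0xFFFF = 41978

41978


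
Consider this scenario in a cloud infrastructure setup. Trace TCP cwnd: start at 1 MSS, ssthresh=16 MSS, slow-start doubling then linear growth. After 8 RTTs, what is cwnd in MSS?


RTT 0: cwnd = 1 MSS (initial)
RTT 1: cwnd = 2 MSS (slow start, doubled)
RTT 2: cwnd = 4 MSS (slow start, doubled)
RTT 3: cwnd = 8 MSS (slow start, doubled)
RTT 4: cwnd = 16 MSS (slow start, doubled)
RTT 5: cwnd = 17 MSS (congestion avoidance, +1)
RTT 6: cwnd = 18 MSS (congestion avoidance, +1)
RTT 7: cwnd = 19 MSS (congestion avoidance, +1)
RTT 8: cwnd = 20 MSS (congestion avoidance, +1)

20


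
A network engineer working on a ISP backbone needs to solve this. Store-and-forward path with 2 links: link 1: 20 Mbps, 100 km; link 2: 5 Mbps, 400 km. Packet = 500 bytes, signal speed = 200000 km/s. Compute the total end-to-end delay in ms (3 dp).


Packet = 500 bytes = 4000 bits. Store-and-forward: sum (t_trans + t_prop) per link.
Link 1: t_trans = 4000/(20*10^6) s = 0.2000 ms; t_prop = 100/200000 s = 0.5000 ms; subtotal = 0.7000 ms
Link 2: t_trans = 4000/(5*10^6) s = 0.8000 ms; t_prop = 400/200000 s = 2.0000 ms; subtotal = 2.8000 ms
End-to-end = 0.7000 + 2.8000 = 3.5000 ms -> 3.500 ms (3 dp)

3.500


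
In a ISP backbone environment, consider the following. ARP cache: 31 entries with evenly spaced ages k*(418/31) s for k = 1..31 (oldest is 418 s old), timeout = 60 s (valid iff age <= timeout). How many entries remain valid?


Ages are k * 418/31 s for k = 1..31 (spacing = 13.4839 s).
Entry k is valid iff k * 418/31 <= 60 iff k <= 31 * 60 / 418 = 4.4498
n_valid = floor(4.4498) = 4
(n_stale = 31 - 4 = 27)

4


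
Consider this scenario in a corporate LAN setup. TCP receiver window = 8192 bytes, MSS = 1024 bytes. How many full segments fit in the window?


Given: RWND = 8192 bytes, MSS = 1024 bytes
Full segments = floor(RWND / MSS)
Full segments = floor(8192 / 1024)
Full segments = floor(8.0) = 8

8


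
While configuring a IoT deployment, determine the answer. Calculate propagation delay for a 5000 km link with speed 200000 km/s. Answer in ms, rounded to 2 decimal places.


Given: distance = 5000 km, speed = 200000 km/s
Delay = distance / speed = 5000 / 200000 seconds
Delay in ms = 5000 * 1000 / 200000
Delay = 25.0000 ms
Rounded to 2 dp = 25.00 ms

25.00


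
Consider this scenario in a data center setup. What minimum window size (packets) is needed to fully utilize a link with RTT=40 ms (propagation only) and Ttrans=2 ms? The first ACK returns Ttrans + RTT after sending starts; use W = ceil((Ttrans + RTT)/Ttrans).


Given: Ttrans = 2 ms, RTT = 40 ms (= 2 * Tprop, Tprop = 20 ms)
Time until first ACK returns = Ttrans + RTT = 2 + 40 = 42 ms
Need W * Ttrans >= Ttrans + RTT  ->  W >= (Ttrans + RTT) / Ttrans
(Ttrans + RTT) / Ttrans = 42 / 2 = 21
W_min = ceil(21) = 21

21


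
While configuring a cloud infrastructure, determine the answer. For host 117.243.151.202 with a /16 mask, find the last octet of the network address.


Given: IP = 117.243.151.202, prefix = /16
Subnet mask = 255.255.0.0
Last octet of IP: 202
Last octet of mask: 0
Network last octet = 202 AND 0 = 0

0


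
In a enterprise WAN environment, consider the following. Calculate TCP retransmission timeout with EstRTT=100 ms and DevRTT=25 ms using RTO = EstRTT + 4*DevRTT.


Given: EstRTT = 100 ms, DevRTT = 25 ms
Timeout = EstRTT + 4 * DevRTT
4 * DevRTT = 4 * 25 = 100
Timeout = 100 + 100 = 200 ms

200


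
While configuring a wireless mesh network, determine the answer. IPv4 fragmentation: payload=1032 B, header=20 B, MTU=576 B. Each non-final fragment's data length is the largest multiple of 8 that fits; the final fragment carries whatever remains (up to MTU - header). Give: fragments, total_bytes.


Max data per non-final fragment = floor((MTU - header)/8)*8 = floor((576 - 20)/8)*8 = floor(556/8)*8 = 552 B
Final fragment needs no 8-byte alignment: it can carry up to MTU - header = 556 B
Non-final fragments needed = ceil((payload - 556) / 552) = ceil(476/552) = ceil(0.8623) = 1
Number of fragments = 1 + 1 = 2
Fragment sizes (data): 1 * 552 B + 480 B (last, 480 <= 556 OK)
Total bytes sent = payload + n_frags * header = 1032 + 2*20 = 1032 + 40 = 1072 B

2, 1072


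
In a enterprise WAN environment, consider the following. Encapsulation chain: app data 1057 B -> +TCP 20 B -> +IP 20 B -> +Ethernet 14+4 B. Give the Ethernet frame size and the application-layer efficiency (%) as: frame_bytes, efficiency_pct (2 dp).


TCP segment = 1057 + 20 = 1077 B
IP packet = 1077 + 20 = 1097 B
Ethernet frame = 1097 + 14 + 4 = 1115 B
Efficiency = app / frame = 1057 / 1115 = 0.947982 = 94.7982% -> 94.80% (2 dp)

1115, 94.80


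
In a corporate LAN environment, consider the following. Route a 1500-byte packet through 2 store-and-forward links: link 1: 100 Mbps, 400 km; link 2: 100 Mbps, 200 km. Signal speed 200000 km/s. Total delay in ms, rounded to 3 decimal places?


Packet = 1500 bytes = 12000 bits. Store-and-forward: sum (t_trans + t_prop) per link.
Link 1: t_trans = 12000/(100*10^6) s = 0.1200 ms; t_prop = 400/200000 s = 2.0000 ms; subtotal = 2.1200 ms
Link 2: t_trans = 12000/(100*10^6) s = 0.1200 ms; t_prop = 200/200000 s = 1.0000 ms; subtotal = 1.1200 ms
End-to-end = 2.1200 + 1.1200 = 3.2400 ms -> 3.240 ms (3 dp)

3.240
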